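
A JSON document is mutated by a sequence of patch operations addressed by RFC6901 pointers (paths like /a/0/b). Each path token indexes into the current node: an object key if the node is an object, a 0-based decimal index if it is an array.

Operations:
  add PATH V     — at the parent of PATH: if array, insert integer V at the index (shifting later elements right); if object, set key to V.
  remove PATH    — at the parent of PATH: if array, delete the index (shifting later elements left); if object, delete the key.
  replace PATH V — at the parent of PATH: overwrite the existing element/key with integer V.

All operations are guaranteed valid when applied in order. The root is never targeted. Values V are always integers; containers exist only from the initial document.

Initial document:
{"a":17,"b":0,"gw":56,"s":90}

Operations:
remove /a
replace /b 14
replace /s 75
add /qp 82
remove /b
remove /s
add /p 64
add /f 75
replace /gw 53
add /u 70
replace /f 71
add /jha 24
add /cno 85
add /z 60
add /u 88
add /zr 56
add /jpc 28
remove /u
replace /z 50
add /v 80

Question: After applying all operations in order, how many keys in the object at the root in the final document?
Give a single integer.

Answer: 10

Derivation:
After op 1 (remove /a): {"b":0,"gw":56,"s":90}
After op 2 (replace /b 14): {"b":14,"gw":56,"s":90}
After op 3 (replace /s 75): {"b":14,"gw":56,"s":75}
After op 4 (add /qp 82): {"b":14,"gw":56,"qp":82,"s":75}
After op 5 (remove /b): {"gw":56,"qp":82,"s":75}
After op 6 (remove /s): {"gw":56,"qp":82}
After op 7 (add /p 64): {"gw":56,"p":64,"qp":82}
After op 8 (add /f 75): {"f":75,"gw":56,"p":64,"qp":82}
After op 9 (replace /gw 53): {"f":75,"gw":53,"p":64,"qp":82}
After op 10 (add /u 70): {"f":75,"gw":53,"p":64,"qp":82,"u":70}
After op 11 (replace /f 71): {"f":71,"gw":53,"p":64,"qp":82,"u":70}
After op 12 (add /jha 24): {"f":71,"gw":53,"jha":24,"p":64,"qp":82,"u":70}
After op 13 (add /cno 85): {"cno":85,"f":71,"gw":53,"jha":24,"p":64,"qp":82,"u":70}
After op 14 (add /z 60): {"cno":85,"f":71,"gw":53,"jha":24,"p":64,"qp":82,"u":70,"z":60}
After op 15 (add /u 88): {"cno":85,"f":71,"gw":53,"jha":24,"p":64,"qp":82,"u":88,"z":60}
After op 16 (add /zr 56): {"cno":85,"f":71,"gw":53,"jha":24,"p":64,"qp":82,"u":88,"z":60,"zr":56}
After op 17 (add /jpc 28): {"cno":85,"f":71,"gw":53,"jha":24,"jpc":28,"p":64,"qp":82,"u":88,"z":60,"zr":56}
After op 18 (remove /u): {"cno":85,"f":71,"gw":53,"jha":24,"jpc":28,"p":64,"qp":82,"z":60,"zr":56}
After op 19 (replace /z 50): {"cno":85,"f":71,"gw":53,"jha":24,"jpc":28,"p":64,"qp":82,"z":50,"zr":56}
After op 20 (add /v 80): {"cno":85,"f":71,"gw":53,"jha":24,"jpc":28,"p":64,"qp":82,"v":80,"z":50,"zr":56}
Size at the root: 10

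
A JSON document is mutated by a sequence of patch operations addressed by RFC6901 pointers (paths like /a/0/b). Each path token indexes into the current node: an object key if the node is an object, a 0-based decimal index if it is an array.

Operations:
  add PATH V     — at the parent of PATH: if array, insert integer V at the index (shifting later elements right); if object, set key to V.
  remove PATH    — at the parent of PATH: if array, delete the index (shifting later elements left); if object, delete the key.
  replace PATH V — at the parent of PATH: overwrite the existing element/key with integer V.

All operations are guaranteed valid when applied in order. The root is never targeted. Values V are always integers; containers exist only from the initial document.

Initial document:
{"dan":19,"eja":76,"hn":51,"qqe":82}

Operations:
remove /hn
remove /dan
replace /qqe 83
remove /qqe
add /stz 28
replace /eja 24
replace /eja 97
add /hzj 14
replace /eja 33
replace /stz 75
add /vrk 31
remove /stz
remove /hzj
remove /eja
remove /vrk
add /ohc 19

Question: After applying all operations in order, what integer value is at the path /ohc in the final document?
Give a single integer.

After op 1 (remove /hn): {"dan":19,"eja":76,"qqe":82}
After op 2 (remove /dan): {"eja":76,"qqe":82}
After op 3 (replace /qqe 83): {"eja":76,"qqe":83}
After op 4 (remove /qqe): {"eja":76}
After op 5 (add /stz 28): {"eja":76,"stz":28}
After op 6 (replace /eja 24): {"eja":24,"stz":28}
After op 7 (replace /eja 97): {"eja":97,"stz":28}
After op 8 (add /hzj 14): {"eja":97,"hzj":14,"stz":28}
After op 9 (replace /eja 33): {"eja":33,"hzj":14,"stz":28}
After op 10 (replace /stz 75): {"eja":33,"hzj":14,"stz":75}
After op 11 (add /vrk 31): {"eja":33,"hzj":14,"stz":75,"vrk":31}
After op 12 (remove /stz): {"eja":33,"hzj":14,"vrk":31}
After op 13 (remove /hzj): {"eja":33,"vrk":31}
After op 14 (remove /eja): {"vrk":31}
After op 15 (remove /vrk): {}
After op 16 (add /ohc 19): {"ohc":19}
Value at /ohc: 19

Answer: 19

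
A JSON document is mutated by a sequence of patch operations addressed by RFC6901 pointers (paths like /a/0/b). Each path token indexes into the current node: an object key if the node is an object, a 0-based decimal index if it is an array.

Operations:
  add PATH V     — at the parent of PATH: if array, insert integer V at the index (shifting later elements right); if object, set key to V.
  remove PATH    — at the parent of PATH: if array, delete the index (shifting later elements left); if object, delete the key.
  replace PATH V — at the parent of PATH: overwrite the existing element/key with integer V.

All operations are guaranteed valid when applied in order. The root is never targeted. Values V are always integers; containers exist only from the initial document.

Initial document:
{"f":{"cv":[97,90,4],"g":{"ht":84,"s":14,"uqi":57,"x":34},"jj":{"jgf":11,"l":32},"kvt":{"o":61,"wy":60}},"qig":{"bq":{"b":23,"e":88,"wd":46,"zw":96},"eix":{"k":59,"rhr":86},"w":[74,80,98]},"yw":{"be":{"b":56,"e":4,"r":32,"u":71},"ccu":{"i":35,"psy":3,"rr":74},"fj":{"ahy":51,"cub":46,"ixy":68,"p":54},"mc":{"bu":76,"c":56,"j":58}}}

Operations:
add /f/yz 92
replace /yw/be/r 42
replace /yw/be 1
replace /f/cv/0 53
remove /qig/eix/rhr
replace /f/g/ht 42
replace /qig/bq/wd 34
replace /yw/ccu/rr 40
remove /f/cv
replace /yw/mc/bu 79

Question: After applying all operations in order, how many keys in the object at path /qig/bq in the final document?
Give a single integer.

Answer: 4

Derivation:
After op 1 (add /f/yz 92): {"f":{"cv":[97,90,4],"g":{"ht":84,"s":14,"uqi":57,"x":34},"jj":{"jgf":11,"l":32},"kvt":{"o":61,"wy":60},"yz":92},"qig":{"bq":{"b":23,"e":88,"wd":46,"zw":96},"eix":{"k":59,"rhr":86},"w":[74,80,98]},"yw":{"be":{"b":56,"e":4,"r":32,"u":71},"ccu":{"i":35,"psy":3,"rr":74},"fj":{"ahy":51,"cub":46,"ixy":68,"p":54},"mc":{"bu":76,"c":56,"j":58}}}
After op 2 (replace /yw/be/r 42): {"f":{"cv":[97,90,4],"g":{"ht":84,"s":14,"uqi":57,"x":34},"jj":{"jgf":11,"l":32},"kvt":{"o":61,"wy":60},"yz":92},"qig":{"bq":{"b":23,"e":88,"wd":46,"zw":96},"eix":{"k":59,"rhr":86},"w":[74,80,98]},"yw":{"be":{"b":56,"e":4,"r":42,"u":71},"ccu":{"i":35,"psy":3,"rr":74},"fj":{"ahy":51,"cub":46,"ixy":68,"p":54},"mc":{"bu":76,"c":56,"j":58}}}
After op 3 (replace /yw/be 1): {"f":{"cv":[97,90,4],"g":{"ht":84,"s":14,"uqi":57,"x":34},"jj":{"jgf":11,"l":32},"kvt":{"o":61,"wy":60},"yz":92},"qig":{"bq":{"b":23,"e":88,"wd":46,"zw":96},"eix":{"k":59,"rhr":86},"w":[74,80,98]},"yw":{"be":1,"ccu":{"i":35,"psy":3,"rr":74},"fj":{"ahy":51,"cub":46,"ixy":68,"p":54},"mc":{"bu":76,"c":56,"j":58}}}
After op 4 (replace /f/cv/0 53): {"f":{"cv":[53,90,4],"g":{"ht":84,"s":14,"uqi":57,"x":34},"jj":{"jgf":11,"l":32},"kvt":{"o":61,"wy":60},"yz":92},"qig":{"bq":{"b":23,"e":88,"wd":46,"zw":96},"eix":{"k":59,"rhr":86},"w":[74,80,98]},"yw":{"be":1,"ccu":{"i":35,"psy":3,"rr":74},"fj":{"ahy":51,"cub":46,"ixy":68,"p":54},"mc":{"bu":76,"c":56,"j":58}}}
After op 5 (remove /qig/eix/rhr): {"f":{"cv":[53,90,4],"g":{"ht":84,"s":14,"uqi":57,"x":34},"jj":{"jgf":11,"l":32},"kvt":{"o":61,"wy":60},"yz":92},"qig":{"bq":{"b":23,"e":88,"wd":46,"zw":96},"eix":{"k":59},"w":[74,80,98]},"yw":{"be":1,"ccu":{"i":35,"psy":3,"rr":74},"fj":{"ahy":51,"cub":46,"ixy":68,"p":54},"mc":{"bu":76,"c":56,"j":58}}}
After op 6 (replace /f/g/ht 42): {"f":{"cv":[53,90,4],"g":{"ht":42,"s":14,"uqi":57,"x":34},"jj":{"jgf":11,"l":32},"kvt":{"o":61,"wy":60},"yz":92},"qig":{"bq":{"b":23,"e":88,"wd":46,"zw":96},"eix":{"k":59},"w":[74,80,98]},"yw":{"be":1,"ccu":{"i":35,"psy":3,"rr":74},"fj":{"ahy":51,"cub":46,"ixy":68,"p":54},"mc":{"bu":76,"c":56,"j":58}}}
After op 7 (replace /qig/bq/wd 34): {"f":{"cv":[53,90,4],"g":{"ht":42,"s":14,"uqi":57,"x":34},"jj":{"jgf":11,"l":32},"kvt":{"o":61,"wy":60},"yz":92},"qig":{"bq":{"b":23,"e":88,"wd":34,"zw":96},"eix":{"k":59},"w":[74,80,98]},"yw":{"be":1,"ccu":{"i":35,"psy":3,"rr":74},"fj":{"ahy":51,"cub":46,"ixy":68,"p":54},"mc":{"bu":76,"c":56,"j":58}}}
After op 8 (replace /yw/ccu/rr 40): {"f":{"cv":[53,90,4],"g":{"ht":42,"s":14,"uqi":57,"x":34},"jj":{"jgf":11,"l":32},"kvt":{"o":61,"wy":60},"yz":92},"qig":{"bq":{"b":23,"e":88,"wd":34,"zw":96},"eix":{"k":59},"w":[74,80,98]},"yw":{"be":1,"ccu":{"i":35,"psy":3,"rr":40},"fj":{"ahy":51,"cub":46,"ixy":68,"p":54},"mc":{"bu":76,"c":56,"j":58}}}
After op 9 (remove /f/cv): {"f":{"g":{"ht":42,"s":14,"uqi":57,"x":34},"jj":{"jgf":11,"l":32},"kvt":{"o":61,"wy":60},"yz":92},"qig":{"bq":{"b":23,"e":88,"wd":34,"zw":96},"eix":{"k":59},"w":[74,80,98]},"yw":{"be":1,"ccu":{"i":35,"psy":3,"rr":40},"fj":{"ahy":51,"cub":46,"ixy":68,"p":54},"mc":{"bu":76,"c":56,"j":58}}}
After op 10 (replace /yw/mc/bu 79): {"f":{"g":{"ht":42,"s":14,"uqi":57,"x":34},"jj":{"jgf":11,"l":32},"kvt":{"o":61,"wy":60},"yz":92},"qig":{"bq":{"b":23,"e":88,"wd":34,"zw":96},"eix":{"k":59},"w":[74,80,98]},"yw":{"be":1,"ccu":{"i":35,"psy":3,"rr":40},"fj":{"ahy":51,"cub":46,"ixy":68,"p":54},"mc":{"bu":79,"c":56,"j":58}}}
Size at path /qig/bq: 4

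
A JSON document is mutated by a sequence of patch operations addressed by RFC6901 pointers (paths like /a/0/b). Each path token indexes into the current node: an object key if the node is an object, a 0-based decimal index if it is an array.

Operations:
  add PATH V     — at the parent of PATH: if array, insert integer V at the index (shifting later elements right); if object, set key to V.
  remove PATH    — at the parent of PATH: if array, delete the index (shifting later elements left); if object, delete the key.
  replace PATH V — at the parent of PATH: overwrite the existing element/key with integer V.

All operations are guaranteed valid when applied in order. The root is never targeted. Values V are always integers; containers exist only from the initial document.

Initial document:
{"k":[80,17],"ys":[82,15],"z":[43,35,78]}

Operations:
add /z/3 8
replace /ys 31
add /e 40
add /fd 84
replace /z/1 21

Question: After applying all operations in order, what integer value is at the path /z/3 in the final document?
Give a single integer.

Answer: 8

Derivation:
After op 1 (add /z/3 8): {"k":[80,17],"ys":[82,15],"z":[43,35,78,8]}
After op 2 (replace /ys 31): {"k":[80,17],"ys":31,"z":[43,35,78,8]}
After op 3 (add /e 40): {"e":40,"k":[80,17],"ys":31,"z":[43,35,78,8]}
After op 4 (add /fd 84): {"e":40,"fd":84,"k":[80,17],"ys":31,"z":[43,35,78,8]}
After op 5 (replace /z/1 21): {"e":40,"fd":84,"k":[80,17],"ys":31,"z":[43,21,78,8]}
Value at /z/3: 8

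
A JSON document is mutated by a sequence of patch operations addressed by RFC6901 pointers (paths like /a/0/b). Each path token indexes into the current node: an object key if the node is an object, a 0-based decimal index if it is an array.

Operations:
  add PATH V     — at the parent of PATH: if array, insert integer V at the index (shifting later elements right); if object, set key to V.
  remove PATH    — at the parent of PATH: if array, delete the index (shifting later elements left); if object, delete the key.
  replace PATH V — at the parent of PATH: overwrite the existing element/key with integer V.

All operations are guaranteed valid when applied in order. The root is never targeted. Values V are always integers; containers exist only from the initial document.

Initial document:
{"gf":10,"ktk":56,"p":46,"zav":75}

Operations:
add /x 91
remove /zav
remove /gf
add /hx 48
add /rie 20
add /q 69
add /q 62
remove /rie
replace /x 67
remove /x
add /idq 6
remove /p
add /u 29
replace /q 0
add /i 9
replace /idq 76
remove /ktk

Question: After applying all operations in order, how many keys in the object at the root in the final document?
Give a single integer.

After op 1 (add /x 91): {"gf":10,"ktk":56,"p":46,"x":91,"zav":75}
After op 2 (remove /zav): {"gf":10,"ktk":56,"p":46,"x":91}
After op 3 (remove /gf): {"ktk":56,"p":46,"x":91}
After op 4 (add /hx 48): {"hx":48,"ktk":56,"p":46,"x":91}
After op 5 (add /rie 20): {"hx":48,"ktk":56,"p":46,"rie":20,"x":91}
After op 6 (add /q 69): {"hx":48,"ktk":56,"p":46,"q":69,"rie":20,"x":91}
After op 7 (add /q 62): {"hx":48,"ktk":56,"p":46,"q":62,"rie":20,"x":91}
After op 8 (remove /rie): {"hx":48,"ktk":56,"p":46,"q":62,"x":91}
After op 9 (replace /x 67): {"hx":48,"ktk":56,"p":46,"q":62,"x":67}
After op 10 (remove /x): {"hx":48,"ktk":56,"p":46,"q":62}
After op 11 (add /idq 6): {"hx":48,"idq":6,"ktk":56,"p":46,"q":62}
After op 12 (remove /p): {"hx":48,"idq":6,"ktk":56,"q":62}
After op 13 (add /u 29): {"hx":48,"idq":6,"ktk":56,"q":62,"u":29}
After op 14 (replace /q 0): {"hx":48,"idq":6,"ktk":56,"q":0,"u":29}
After op 15 (add /i 9): {"hx":48,"i":9,"idq":6,"ktk":56,"q":0,"u":29}
After op 16 (replace /idq 76): {"hx":48,"i":9,"idq":76,"ktk":56,"q":0,"u":29}
After op 17 (remove /ktk): {"hx":48,"i":9,"idq":76,"q":0,"u":29}
Size at the root: 5

Answer: 5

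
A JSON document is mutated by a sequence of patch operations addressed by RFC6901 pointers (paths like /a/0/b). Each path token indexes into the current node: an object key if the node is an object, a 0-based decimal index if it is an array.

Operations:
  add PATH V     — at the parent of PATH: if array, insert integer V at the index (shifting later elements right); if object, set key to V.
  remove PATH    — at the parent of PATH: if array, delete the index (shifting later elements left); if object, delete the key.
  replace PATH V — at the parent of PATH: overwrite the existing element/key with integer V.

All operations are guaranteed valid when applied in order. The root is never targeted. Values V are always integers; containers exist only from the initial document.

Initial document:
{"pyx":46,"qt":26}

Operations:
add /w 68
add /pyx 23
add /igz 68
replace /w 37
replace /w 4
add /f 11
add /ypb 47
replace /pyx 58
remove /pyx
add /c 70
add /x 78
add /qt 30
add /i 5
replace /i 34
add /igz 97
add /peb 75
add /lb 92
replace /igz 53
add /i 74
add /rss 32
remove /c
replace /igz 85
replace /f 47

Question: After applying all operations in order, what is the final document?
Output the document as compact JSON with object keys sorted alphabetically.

After op 1 (add /w 68): {"pyx":46,"qt":26,"w":68}
After op 2 (add /pyx 23): {"pyx":23,"qt":26,"w":68}
After op 3 (add /igz 68): {"igz":68,"pyx":23,"qt":26,"w":68}
After op 4 (replace /w 37): {"igz":68,"pyx":23,"qt":26,"w":37}
After op 5 (replace /w 4): {"igz":68,"pyx":23,"qt":26,"w":4}
After op 6 (add /f 11): {"f":11,"igz":68,"pyx":23,"qt":26,"w":4}
After op 7 (add /ypb 47): {"f":11,"igz":68,"pyx":23,"qt":26,"w":4,"ypb":47}
After op 8 (replace /pyx 58): {"f":11,"igz":68,"pyx":58,"qt":26,"w":4,"ypb":47}
After op 9 (remove /pyx): {"f":11,"igz":68,"qt":26,"w":4,"ypb":47}
After op 10 (add /c 70): {"c":70,"f":11,"igz":68,"qt":26,"w":4,"ypb":47}
After op 11 (add /x 78): {"c":70,"f":11,"igz":68,"qt":26,"w":4,"x":78,"ypb":47}
After op 12 (add /qt 30): {"c":70,"f":11,"igz":68,"qt":30,"w":4,"x":78,"ypb":47}
After op 13 (add /i 5): {"c":70,"f":11,"i":5,"igz":68,"qt":30,"w":4,"x":78,"ypb":47}
After op 14 (replace /i 34): {"c":70,"f":11,"i":34,"igz":68,"qt":30,"w":4,"x":78,"ypb":47}
After op 15 (add /igz 97): {"c":70,"f":11,"i":34,"igz":97,"qt":30,"w":4,"x":78,"ypb":47}
After op 16 (add /peb 75): {"c":70,"f":11,"i":34,"igz":97,"peb":75,"qt":30,"w":4,"x":78,"ypb":47}
After op 17 (add /lb 92): {"c":70,"f":11,"i":34,"igz":97,"lb":92,"peb":75,"qt":30,"w":4,"x":78,"ypb":47}
After op 18 (replace /igz 53): {"c":70,"f":11,"i":34,"igz":53,"lb":92,"peb":75,"qt":30,"w":4,"x":78,"ypb":47}
After op 19 (add /i 74): {"c":70,"f":11,"i":74,"igz":53,"lb":92,"peb":75,"qt":30,"w":4,"x":78,"ypb":47}
After op 20 (add /rss 32): {"c":70,"f":11,"i":74,"igz":53,"lb":92,"peb":75,"qt":30,"rss":32,"w":4,"x":78,"ypb":47}
After op 21 (remove /c): {"f":11,"i":74,"igz":53,"lb":92,"peb":75,"qt":30,"rss":32,"w":4,"x":78,"ypb":47}
After op 22 (replace /igz 85): {"f":11,"i":74,"igz":85,"lb":92,"peb":75,"qt":30,"rss":32,"w":4,"x":78,"ypb":47}
After op 23 (replace /f 47): {"f":47,"i":74,"igz":85,"lb":92,"peb":75,"qt":30,"rss":32,"w":4,"x":78,"ypb":47}

Answer: {"f":47,"i":74,"igz":85,"lb":92,"peb":75,"qt":30,"rss":32,"w":4,"x":78,"ypb":47}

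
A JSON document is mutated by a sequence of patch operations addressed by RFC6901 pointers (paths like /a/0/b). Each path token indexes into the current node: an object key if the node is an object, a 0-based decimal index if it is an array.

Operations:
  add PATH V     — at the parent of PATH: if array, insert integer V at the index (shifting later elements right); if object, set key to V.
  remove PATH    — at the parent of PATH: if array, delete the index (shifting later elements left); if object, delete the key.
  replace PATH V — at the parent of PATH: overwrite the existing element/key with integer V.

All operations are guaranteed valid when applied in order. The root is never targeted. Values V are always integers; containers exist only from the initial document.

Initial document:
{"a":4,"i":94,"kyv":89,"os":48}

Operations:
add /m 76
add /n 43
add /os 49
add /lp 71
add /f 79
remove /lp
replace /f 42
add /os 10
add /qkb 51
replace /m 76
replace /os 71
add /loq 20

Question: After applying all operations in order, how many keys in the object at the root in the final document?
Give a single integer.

Answer: 9

Derivation:
After op 1 (add /m 76): {"a":4,"i":94,"kyv":89,"m":76,"os":48}
After op 2 (add /n 43): {"a":4,"i":94,"kyv":89,"m":76,"n":43,"os":48}
After op 3 (add /os 49): {"a":4,"i":94,"kyv":89,"m":76,"n":43,"os":49}
After op 4 (add /lp 71): {"a":4,"i":94,"kyv":89,"lp":71,"m":76,"n":43,"os":49}
After op 5 (add /f 79): {"a":4,"f":79,"i":94,"kyv":89,"lp":71,"m":76,"n":43,"os":49}
After op 6 (remove /lp): {"a":4,"f":79,"i":94,"kyv":89,"m":76,"n":43,"os":49}
After op 7 (replace /f 42): {"a":4,"f":42,"i":94,"kyv":89,"m":76,"n":43,"os":49}
After op 8 (add /os 10): {"a":4,"f":42,"i":94,"kyv":89,"m":76,"n":43,"os":10}
After op 9 (add /qkb 51): {"a":4,"f":42,"i":94,"kyv":89,"m":76,"n":43,"os":10,"qkb":51}
After op 10 (replace /m 76): {"a":4,"f":42,"i":94,"kyv":89,"m":76,"n":43,"os":10,"qkb":51}
After op 11 (replace /os 71): {"a":4,"f":42,"i":94,"kyv":89,"m":76,"n":43,"os":71,"qkb":51}
After op 12 (add /loq 20): {"a":4,"f":42,"i":94,"kyv":89,"loq":20,"m":76,"n":43,"os":71,"qkb":51}
Size at the root: 9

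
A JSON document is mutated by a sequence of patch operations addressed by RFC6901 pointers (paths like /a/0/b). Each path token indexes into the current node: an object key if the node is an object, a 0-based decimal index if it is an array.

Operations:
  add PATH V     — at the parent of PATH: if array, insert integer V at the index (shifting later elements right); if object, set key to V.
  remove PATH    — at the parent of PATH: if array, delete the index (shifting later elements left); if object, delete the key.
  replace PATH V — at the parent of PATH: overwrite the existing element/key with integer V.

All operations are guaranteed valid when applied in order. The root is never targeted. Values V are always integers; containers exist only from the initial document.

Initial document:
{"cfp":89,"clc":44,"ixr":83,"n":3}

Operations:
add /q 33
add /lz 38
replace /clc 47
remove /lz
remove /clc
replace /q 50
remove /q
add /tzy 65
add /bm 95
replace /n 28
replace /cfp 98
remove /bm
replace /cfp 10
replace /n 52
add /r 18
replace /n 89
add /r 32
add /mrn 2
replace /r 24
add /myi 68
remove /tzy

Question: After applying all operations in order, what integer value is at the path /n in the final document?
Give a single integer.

After op 1 (add /q 33): {"cfp":89,"clc":44,"ixr":83,"n":3,"q":33}
After op 2 (add /lz 38): {"cfp":89,"clc":44,"ixr":83,"lz":38,"n":3,"q":33}
After op 3 (replace /clc 47): {"cfp":89,"clc":47,"ixr":83,"lz":38,"n":3,"q":33}
After op 4 (remove /lz): {"cfp":89,"clc":47,"ixr":83,"n":3,"q":33}
After op 5 (remove /clc): {"cfp":89,"ixr":83,"n":3,"q":33}
After op 6 (replace /q 50): {"cfp":89,"ixr":83,"n":3,"q":50}
After op 7 (remove /q): {"cfp":89,"ixr":83,"n":3}
After op 8 (add /tzy 65): {"cfp":89,"ixr":83,"n":3,"tzy":65}
After op 9 (add /bm 95): {"bm":95,"cfp":89,"ixr":83,"n":3,"tzy":65}
After op 10 (replace /n 28): {"bm":95,"cfp":89,"ixr":83,"n":28,"tzy":65}
After op 11 (replace /cfp 98): {"bm":95,"cfp":98,"ixr":83,"n":28,"tzy":65}
After op 12 (remove /bm): {"cfp":98,"ixr":83,"n":28,"tzy":65}
After op 13 (replace /cfp 10): {"cfp":10,"ixr":83,"n":28,"tzy":65}
After op 14 (replace /n 52): {"cfp":10,"ixr":83,"n":52,"tzy":65}
After op 15 (add /r 18): {"cfp":10,"ixr":83,"n":52,"r":18,"tzy":65}
After op 16 (replace /n 89): {"cfp":10,"ixr":83,"n":89,"r":18,"tzy":65}
After op 17 (add /r 32): {"cfp":10,"ixr":83,"n":89,"r":32,"tzy":65}
After op 18 (add /mrn 2): {"cfp":10,"ixr":83,"mrn":2,"n":89,"r":32,"tzy":65}
After op 19 (replace /r 24): {"cfp":10,"ixr":83,"mrn":2,"n":89,"r":24,"tzy":65}
After op 20 (add /myi 68): {"cfp":10,"ixr":83,"mrn":2,"myi":68,"n":89,"r":24,"tzy":65}
After op 21 (remove /tzy): {"cfp":10,"ixr":83,"mrn":2,"myi":68,"n":89,"r":24}
Value at /n: 89

Answer: 89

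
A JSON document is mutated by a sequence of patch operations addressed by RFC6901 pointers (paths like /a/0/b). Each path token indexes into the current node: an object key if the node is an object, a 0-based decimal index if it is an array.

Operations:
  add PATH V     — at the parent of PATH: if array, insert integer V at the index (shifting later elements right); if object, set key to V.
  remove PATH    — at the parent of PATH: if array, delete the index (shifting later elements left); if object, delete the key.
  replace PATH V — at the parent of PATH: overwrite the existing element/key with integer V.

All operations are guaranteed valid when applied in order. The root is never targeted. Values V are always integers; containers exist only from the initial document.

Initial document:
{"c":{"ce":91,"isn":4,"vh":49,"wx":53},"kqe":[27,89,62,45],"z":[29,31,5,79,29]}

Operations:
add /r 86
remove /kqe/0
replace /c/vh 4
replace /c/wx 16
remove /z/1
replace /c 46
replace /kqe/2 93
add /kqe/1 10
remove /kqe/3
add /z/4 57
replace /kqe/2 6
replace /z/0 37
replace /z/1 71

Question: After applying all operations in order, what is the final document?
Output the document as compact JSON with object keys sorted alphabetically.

After op 1 (add /r 86): {"c":{"ce":91,"isn":4,"vh":49,"wx":53},"kqe":[27,89,62,45],"r":86,"z":[29,31,5,79,29]}
After op 2 (remove /kqe/0): {"c":{"ce":91,"isn":4,"vh":49,"wx":53},"kqe":[89,62,45],"r":86,"z":[29,31,5,79,29]}
After op 3 (replace /c/vh 4): {"c":{"ce":91,"isn":4,"vh":4,"wx":53},"kqe":[89,62,45],"r":86,"z":[29,31,5,79,29]}
After op 4 (replace /c/wx 16): {"c":{"ce":91,"isn":4,"vh":4,"wx":16},"kqe":[89,62,45],"r":86,"z":[29,31,5,79,29]}
After op 5 (remove /z/1): {"c":{"ce":91,"isn":4,"vh":4,"wx":16},"kqe":[89,62,45],"r":86,"z":[29,5,79,29]}
After op 6 (replace /c 46): {"c":46,"kqe":[89,62,45],"r":86,"z":[29,5,79,29]}
After op 7 (replace /kqe/2 93): {"c":46,"kqe":[89,62,93],"r":86,"z":[29,5,79,29]}
After op 8 (add /kqe/1 10): {"c":46,"kqe":[89,10,62,93],"r":86,"z":[29,5,79,29]}
After op 9 (remove /kqe/3): {"c":46,"kqe":[89,10,62],"r":86,"z":[29,5,79,29]}
After op 10 (add /z/4 57): {"c":46,"kqe":[89,10,62],"r":86,"z":[29,5,79,29,57]}
After op 11 (replace /kqe/2 6): {"c":46,"kqe":[89,10,6],"r":86,"z":[29,5,79,29,57]}
After op 12 (replace /z/0 37): {"c":46,"kqe":[89,10,6],"r":86,"z":[37,5,79,29,57]}
After op 13 (replace /z/1 71): {"c":46,"kqe":[89,10,6],"r":86,"z":[37,71,79,29,57]}

Answer: {"c":46,"kqe":[89,10,6],"r":86,"z":[37,71,79,29,57]}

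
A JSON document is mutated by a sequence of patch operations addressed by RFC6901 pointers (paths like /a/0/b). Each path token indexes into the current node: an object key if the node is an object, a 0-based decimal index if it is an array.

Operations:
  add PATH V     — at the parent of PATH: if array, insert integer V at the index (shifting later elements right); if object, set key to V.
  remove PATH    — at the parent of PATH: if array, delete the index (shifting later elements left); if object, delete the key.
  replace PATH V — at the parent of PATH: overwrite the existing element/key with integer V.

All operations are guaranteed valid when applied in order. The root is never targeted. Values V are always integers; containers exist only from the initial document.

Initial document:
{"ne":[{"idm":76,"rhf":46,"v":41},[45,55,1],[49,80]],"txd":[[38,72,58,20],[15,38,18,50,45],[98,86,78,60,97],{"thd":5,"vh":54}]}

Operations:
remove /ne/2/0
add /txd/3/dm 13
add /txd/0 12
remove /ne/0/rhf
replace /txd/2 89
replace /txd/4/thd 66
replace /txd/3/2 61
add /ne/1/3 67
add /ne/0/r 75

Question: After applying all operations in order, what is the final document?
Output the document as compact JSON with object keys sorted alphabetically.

After op 1 (remove /ne/2/0): {"ne":[{"idm":76,"rhf":46,"v":41},[45,55,1],[80]],"txd":[[38,72,58,20],[15,38,18,50,45],[98,86,78,60,97],{"thd":5,"vh":54}]}
After op 2 (add /txd/3/dm 13): {"ne":[{"idm":76,"rhf":46,"v":41},[45,55,1],[80]],"txd":[[38,72,58,20],[15,38,18,50,45],[98,86,78,60,97],{"dm":13,"thd":5,"vh":54}]}
After op 3 (add /txd/0 12): {"ne":[{"idm":76,"rhf":46,"v":41},[45,55,1],[80]],"txd":[12,[38,72,58,20],[15,38,18,50,45],[98,86,78,60,97],{"dm":13,"thd":5,"vh":54}]}
After op 4 (remove /ne/0/rhf): {"ne":[{"idm":76,"v":41},[45,55,1],[80]],"txd":[12,[38,72,58,20],[15,38,18,50,45],[98,86,78,60,97],{"dm":13,"thd":5,"vh":54}]}
After op 5 (replace /txd/2 89): {"ne":[{"idm":76,"v":41},[45,55,1],[80]],"txd":[12,[38,72,58,20],89,[98,86,78,60,97],{"dm":13,"thd":5,"vh":54}]}
After op 6 (replace /txd/4/thd 66): {"ne":[{"idm":76,"v":41},[45,55,1],[80]],"txd":[12,[38,72,58,20],89,[98,86,78,60,97],{"dm":13,"thd":66,"vh":54}]}
After op 7 (replace /txd/3/2 61): {"ne":[{"idm":76,"v":41},[45,55,1],[80]],"txd":[12,[38,72,58,20],89,[98,86,61,60,97],{"dm":13,"thd":66,"vh":54}]}
After op 8 (add /ne/1/3 67): {"ne":[{"idm":76,"v":41},[45,55,1,67],[80]],"txd":[12,[38,72,58,20],89,[98,86,61,60,97],{"dm":13,"thd":66,"vh":54}]}
After op 9 (add /ne/0/r 75): {"ne":[{"idm":76,"r":75,"v":41},[45,55,1,67],[80]],"txd":[12,[38,72,58,20],89,[98,86,61,60,97],{"dm":13,"thd":66,"vh":54}]}

Answer: {"ne":[{"idm":76,"r":75,"v":41},[45,55,1,67],[80]],"txd":[12,[38,72,58,20],89,[98,86,61,60,97],{"dm":13,"thd":66,"vh":54}]}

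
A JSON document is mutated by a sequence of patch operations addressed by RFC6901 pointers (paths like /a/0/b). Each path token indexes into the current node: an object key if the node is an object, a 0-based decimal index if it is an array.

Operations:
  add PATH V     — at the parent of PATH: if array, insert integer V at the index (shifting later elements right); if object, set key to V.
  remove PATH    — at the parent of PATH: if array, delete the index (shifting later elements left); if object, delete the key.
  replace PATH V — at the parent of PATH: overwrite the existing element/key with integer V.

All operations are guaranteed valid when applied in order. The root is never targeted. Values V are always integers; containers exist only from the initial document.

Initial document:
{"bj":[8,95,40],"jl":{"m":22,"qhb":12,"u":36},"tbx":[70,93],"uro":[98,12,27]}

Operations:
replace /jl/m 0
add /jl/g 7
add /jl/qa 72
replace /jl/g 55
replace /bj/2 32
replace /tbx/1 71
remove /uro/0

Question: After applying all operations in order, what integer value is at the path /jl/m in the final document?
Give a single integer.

After op 1 (replace /jl/m 0): {"bj":[8,95,40],"jl":{"m":0,"qhb":12,"u":36},"tbx":[70,93],"uro":[98,12,27]}
After op 2 (add /jl/g 7): {"bj":[8,95,40],"jl":{"g":7,"m":0,"qhb":12,"u":36},"tbx":[70,93],"uro":[98,12,27]}
After op 3 (add /jl/qa 72): {"bj":[8,95,40],"jl":{"g":7,"m":0,"qa":72,"qhb":12,"u":36},"tbx":[70,93],"uro":[98,12,27]}
After op 4 (replace /jl/g 55): {"bj":[8,95,40],"jl":{"g":55,"m":0,"qa":72,"qhb":12,"u":36},"tbx":[70,93],"uro":[98,12,27]}
After op 5 (replace /bj/2 32): {"bj":[8,95,32],"jl":{"g":55,"m":0,"qa":72,"qhb":12,"u":36},"tbx":[70,93],"uro":[98,12,27]}
After op 6 (replace /tbx/1 71): {"bj":[8,95,32],"jl":{"g":55,"m":0,"qa":72,"qhb":12,"u":36},"tbx":[70,71],"uro":[98,12,27]}
After op 7 (remove /uro/0): {"bj":[8,95,32],"jl":{"g":55,"m":0,"qa":72,"qhb":12,"u":36},"tbx":[70,71],"uro":[12,27]}
Value at /jl/m: 0

Answer: 0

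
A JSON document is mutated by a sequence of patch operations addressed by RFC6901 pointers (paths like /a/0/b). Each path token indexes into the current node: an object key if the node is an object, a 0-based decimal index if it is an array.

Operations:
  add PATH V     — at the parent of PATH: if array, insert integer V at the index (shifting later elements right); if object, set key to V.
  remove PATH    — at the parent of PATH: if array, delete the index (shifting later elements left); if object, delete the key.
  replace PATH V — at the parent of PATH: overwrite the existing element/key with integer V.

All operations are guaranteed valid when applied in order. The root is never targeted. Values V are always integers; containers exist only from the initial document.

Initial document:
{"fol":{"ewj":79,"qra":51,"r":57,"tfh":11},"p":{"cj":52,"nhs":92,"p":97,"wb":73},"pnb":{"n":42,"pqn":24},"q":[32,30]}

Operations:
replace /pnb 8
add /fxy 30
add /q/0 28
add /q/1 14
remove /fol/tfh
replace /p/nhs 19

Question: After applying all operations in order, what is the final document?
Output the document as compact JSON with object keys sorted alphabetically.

After op 1 (replace /pnb 8): {"fol":{"ewj":79,"qra":51,"r":57,"tfh":11},"p":{"cj":52,"nhs":92,"p":97,"wb":73},"pnb":8,"q":[32,30]}
After op 2 (add /fxy 30): {"fol":{"ewj":79,"qra":51,"r":57,"tfh":11},"fxy":30,"p":{"cj":52,"nhs":92,"p":97,"wb":73},"pnb":8,"q":[32,30]}
After op 3 (add /q/0 28): {"fol":{"ewj":79,"qra":51,"r":57,"tfh":11},"fxy":30,"p":{"cj":52,"nhs":92,"p":97,"wb":73},"pnb":8,"q":[28,32,30]}
After op 4 (add /q/1 14): {"fol":{"ewj":79,"qra":51,"r":57,"tfh":11},"fxy":30,"p":{"cj":52,"nhs":92,"p":97,"wb":73},"pnb":8,"q":[28,14,32,30]}
After op 5 (remove /fol/tfh): {"fol":{"ewj":79,"qra":51,"r":57},"fxy":30,"p":{"cj":52,"nhs":92,"p":97,"wb":73},"pnb":8,"q":[28,14,32,30]}
After op 6 (replace /p/nhs 19): {"fol":{"ewj":79,"qra":51,"r":57},"fxy":30,"p":{"cj":52,"nhs":19,"p":97,"wb":73},"pnb":8,"q":[28,14,32,30]}

Answer: {"fol":{"ewj":79,"qra":51,"r":57},"fxy":30,"p":{"cj":52,"nhs":19,"p":97,"wb":73},"pnb":8,"q":[28,14,32,30]}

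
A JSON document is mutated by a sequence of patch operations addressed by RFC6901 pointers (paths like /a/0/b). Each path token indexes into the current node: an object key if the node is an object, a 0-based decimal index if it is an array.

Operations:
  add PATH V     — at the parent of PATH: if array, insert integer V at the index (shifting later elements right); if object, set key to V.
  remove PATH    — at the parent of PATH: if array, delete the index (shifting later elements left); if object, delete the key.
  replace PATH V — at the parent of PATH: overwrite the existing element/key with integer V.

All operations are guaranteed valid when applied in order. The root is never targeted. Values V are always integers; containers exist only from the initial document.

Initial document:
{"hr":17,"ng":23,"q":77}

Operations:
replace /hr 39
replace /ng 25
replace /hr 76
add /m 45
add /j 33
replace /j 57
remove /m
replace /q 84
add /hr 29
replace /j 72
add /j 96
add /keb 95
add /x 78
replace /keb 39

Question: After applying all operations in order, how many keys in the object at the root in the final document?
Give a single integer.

After op 1 (replace /hr 39): {"hr":39,"ng":23,"q":77}
After op 2 (replace /ng 25): {"hr":39,"ng":25,"q":77}
After op 3 (replace /hr 76): {"hr":76,"ng":25,"q":77}
After op 4 (add /m 45): {"hr":76,"m":45,"ng":25,"q":77}
After op 5 (add /j 33): {"hr":76,"j":33,"m":45,"ng":25,"q":77}
After op 6 (replace /j 57): {"hr":76,"j":57,"m":45,"ng":25,"q":77}
After op 7 (remove /m): {"hr":76,"j":57,"ng":25,"q":77}
After op 8 (replace /q 84): {"hr":76,"j":57,"ng":25,"q":84}
After op 9 (add /hr 29): {"hr":29,"j":57,"ng":25,"q":84}
After op 10 (replace /j 72): {"hr":29,"j":72,"ng":25,"q":84}
After op 11 (add /j 96): {"hr":29,"j":96,"ng":25,"q":84}
After op 12 (add /keb 95): {"hr":29,"j":96,"keb":95,"ng":25,"q":84}
After op 13 (add /x 78): {"hr":29,"j":96,"keb":95,"ng":25,"q":84,"x":78}
After op 14 (replace /keb 39): {"hr":29,"j":96,"keb":39,"ng":25,"q":84,"x":78}
Size at the root: 6

Answer: 6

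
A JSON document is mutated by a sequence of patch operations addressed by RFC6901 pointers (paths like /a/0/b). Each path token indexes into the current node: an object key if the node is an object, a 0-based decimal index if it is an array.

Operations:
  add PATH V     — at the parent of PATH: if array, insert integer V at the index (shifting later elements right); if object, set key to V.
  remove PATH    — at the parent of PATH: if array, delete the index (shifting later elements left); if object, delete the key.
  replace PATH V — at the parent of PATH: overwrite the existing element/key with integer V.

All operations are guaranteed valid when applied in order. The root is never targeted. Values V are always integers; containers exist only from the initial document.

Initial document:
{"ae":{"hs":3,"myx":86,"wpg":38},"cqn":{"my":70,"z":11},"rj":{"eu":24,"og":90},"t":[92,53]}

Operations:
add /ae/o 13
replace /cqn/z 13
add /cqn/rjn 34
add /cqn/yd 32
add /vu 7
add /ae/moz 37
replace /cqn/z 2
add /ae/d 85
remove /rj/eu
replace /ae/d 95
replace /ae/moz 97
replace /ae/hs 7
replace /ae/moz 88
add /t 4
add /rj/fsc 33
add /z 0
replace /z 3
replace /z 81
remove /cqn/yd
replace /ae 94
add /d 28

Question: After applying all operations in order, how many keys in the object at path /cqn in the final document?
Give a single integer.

After op 1 (add /ae/o 13): {"ae":{"hs":3,"myx":86,"o":13,"wpg":38},"cqn":{"my":70,"z":11},"rj":{"eu":24,"og":90},"t":[92,53]}
After op 2 (replace /cqn/z 13): {"ae":{"hs":3,"myx":86,"o":13,"wpg":38},"cqn":{"my":70,"z":13},"rj":{"eu":24,"og":90},"t":[92,53]}
After op 3 (add /cqn/rjn 34): {"ae":{"hs":3,"myx":86,"o":13,"wpg":38},"cqn":{"my":70,"rjn":34,"z":13},"rj":{"eu":24,"og":90},"t":[92,53]}
After op 4 (add /cqn/yd 32): {"ae":{"hs":3,"myx":86,"o":13,"wpg":38},"cqn":{"my":70,"rjn":34,"yd":32,"z":13},"rj":{"eu":24,"og":90},"t":[92,53]}
After op 5 (add /vu 7): {"ae":{"hs":3,"myx":86,"o":13,"wpg":38},"cqn":{"my":70,"rjn":34,"yd":32,"z":13},"rj":{"eu":24,"og":90},"t":[92,53],"vu":7}
After op 6 (add /ae/moz 37): {"ae":{"hs":3,"moz":37,"myx":86,"o":13,"wpg":38},"cqn":{"my":70,"rjn":34,"yd":32,"z":13},"rj":{"eu":24,"og":90},"t":[92,53],"vu":7}
After op 7 (replace /cqn/z 2): {"ae":{"hs":3,"moz":37,"myx":86,"o":13,"wpg":38},"cqn":{"my":70,"rjn":34,"yd":32,"z":2},"rj":{"eu":24,"og":90},"t":[92,53],"vu":7}
After op 8 (add /ae/d 85): {"ae":{"d":85,"hs":3,"moz":37,"myx":86,"o":13,"wpg":38},"cqn":{"my":70,"rjn":34,"yd":32,"z":2},"rj":{"eu":24,"og":90},"t":[92,53],"vu":7}
After op 9 (remove /rj/eu): {"ae":{"d":85,"hs":3,"moz":37,"myx":86,"o":13,"wpg":38},"cqn":{"my":70,"rjn":34,"yd":32,"z":2},"rj":{"og":90},"t":[92,53],"vu":7}
After op 10 (replace /ae/d 95): {"ae":{"d":95,"hs":3,"moz":37,"myx":86,"o":13,"wpg":38},"cqn":{"my":70,"rjn":34,"yd":32,"z":2},"rj":{"og":90},"t":[92,53],"vu":7}
After op 11 (replace /ae/moz 97): {"ae":{"d":95,"hs":3,"moz":97,"myx":86,"o":13,"wpg":38},"cqn":{"my":70,"rjn":34,"yd":32,"z":2},"rj":{"og":90},"t":[92,53],"vu":7}
After op 12 (replace /ae/hs 7): {"ae":{"d":95,"hs":7,"moz":97,"myx":86,"o":13,"wpg":38},"cqn":{"my":70,"rjn":34,"yd":32,"z":2},"rj":{"og":90},"t":[92,53],"vu":7}
After op 13 (replace /ae/moz 88): {"ae":{"d":95,"hs":7,"moz":88,"myx":86,"o":13,"wpg":38},"cqn":{"my":70,"rjn":34,"yd":32,"z":2},"rj":{"og":90},"t":[92,53],"vu":7}
After op 14 (add /t 4): {"ae":{"d":95,"hs":7,"moz":88,"myx":86,"o":13,"wpg":38},"cqn":{"my":70,"rjn":34,"yd":32,"z":2},"rj":{"og":90},"t":4,"vu":7}
After op 15 (add /rj/fsc 33): {"ae":{"d":95,"hs":7,"moz":88,"myx":86,"o":13,"wpg":38},"cqn":{"my":70,"rjn":34,"yd":32,"z":2},"rj":{"fsc":33,"og":90},"t":4,"vu":7}
After op 16 (add /z 0): {"ae":{"d":95,"hs":7,"moz":88,"myx":86,"o":13,"wpg":38},"cqn":{"my":70,"rjn":34,"yd":32,"z":2},"rj":{"fsc":33,"og":90},"t":4,"vu":7,"z":0}
After op 17 (replace /z 3): {"ae":{"d":95,"hs":7,"moz":88,"myx":86,"o":13,"wpg":38},"cqn":{"my":70,"rjn":34,"yd":32,"z":2},"rj":{"fsc":33,"og":90},"t":4,"vu":7,"z":3}
After op 18 (replace /z 81): {"ae":{"d":95,"hs":7,"moz":88,"myx":86,"o":13,"wpg":38},"cqn":{"my":70,"rjn":34,"yd":32,"z":2},"rj":{"fsc":33,"og":90},"t":4,"vu":7,"z":81}
After op 19 (remove /cqn/yd): {"ae":{"d":95,"hs":7,"moz":88,"myx":86,"o":13,"wpg":38},"cqn":{"my":70,"rjn":34,"z":2},"rj":{"fsc":33,"og":90},"t":4,"vu":7,"z":81}
After op 20 (replace /ae 94): {"ae":94,"cqn":{"my":70,"rjn":34,"z":2},"rj":{"fsc":33,"og":90},"t":4,"vu":7,"z":81}
After op 21 (add /d 28): {"ae":94,"cqn":{"my":70,"rjn":34,"z":2},"d":28,"rj":{"fsc":33,"og":90},"t":4,"vu":7,"z":81}
Size at path /cqn: 3

Answer: 3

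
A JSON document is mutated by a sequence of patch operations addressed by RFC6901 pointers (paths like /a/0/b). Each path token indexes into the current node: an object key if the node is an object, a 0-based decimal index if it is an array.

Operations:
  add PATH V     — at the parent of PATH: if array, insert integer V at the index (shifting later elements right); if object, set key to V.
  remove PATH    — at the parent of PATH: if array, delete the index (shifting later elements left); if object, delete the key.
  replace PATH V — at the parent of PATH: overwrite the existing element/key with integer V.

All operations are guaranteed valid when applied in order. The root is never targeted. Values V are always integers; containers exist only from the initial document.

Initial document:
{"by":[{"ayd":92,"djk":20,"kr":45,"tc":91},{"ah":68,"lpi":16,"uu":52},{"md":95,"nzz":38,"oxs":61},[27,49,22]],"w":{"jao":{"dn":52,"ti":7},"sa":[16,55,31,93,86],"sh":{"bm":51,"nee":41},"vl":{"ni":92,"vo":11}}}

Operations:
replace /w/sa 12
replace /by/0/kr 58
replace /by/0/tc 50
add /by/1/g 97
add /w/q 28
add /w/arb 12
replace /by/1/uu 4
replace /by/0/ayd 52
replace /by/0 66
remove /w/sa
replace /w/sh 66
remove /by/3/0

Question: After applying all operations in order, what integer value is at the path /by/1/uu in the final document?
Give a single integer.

Answer: 4

Derivation:
After op 1 (replace /w/sa 12): {"by":[{"ayd":92,"djk":20,"kr":45,"tc":91},{"ah":68,"lpi":16,"uu":52},{"md":95,"nzz":38,"oxs":61},[27,49,22]],"w":{"jao":{"dn":52,"ti":7},"sa":12,"sh":{"bm":51,"nee":41},"vl":{"ni":92,"vo":11}}}
After op 2 (replace /by/0/kr 58): {"by":[{"ayd":92,"djk":20,"kr":58,"tc":91},{"ah":68,"lpi":16,"uu":52},{"md":95,"nzz":38,"oxs":61},[27,49,22]],"w":{"jao":{"dn":52,"ti":7},"sa":12,"sh":{"bm":51,"nee":41},"vl":{"ni":92,"vo":11}}}
After op 3 (replace /by/0/tc 50): {"by":[{"ayd":92,"djk":20,"kr":58,"tc":50},{"ah":68,"lpi":16,"uu":52},{"md":95,"nzz":38,"oxs":61},[27,49,22]],"w":{"jao":{"dn":52,"ti":7},"sa":12,"sh":{"bm":51,"nee":41},"vl":{"ni":92,"vo":11}}}
After op 4 (add /by/1/g 97): {"by":[{"ayd":92,"djk":20,"kr":58,"tc":50},{"ah":68,"g":97,"lpi":16,"uu":52},{"md":95,"nzz":38,"oxs":61},[27,49,22]],"w":{"jao":{"dn":52,"ti":7},"sa":12,"sh":{"bm":51,"nee":41},"vl":{"ni":92,"vo":11}}}
After op 5 (add /w/q 28): {"by":[{"ayd":92,"djk":20,"kr":58,"tc":50},{"ah":68,"g":97,"lpi":16,"uu":52},{"md":95,"nzz":38,"oxs":61},[27,49,22]],"w":{"jao":{"dn":52,"ti":7},"q":28,"sa":12,"sh":{"bm":51,"nee":41},"vl":{"ni":92,"vo":11}}}
After op 6 (add /w/arb 12): {"by":[{"ayd":92,"djk":20,"kr":58,"tc":50},{"ah":68,"g":97,"lpi":16,"uu":52},{"md":95,"nzz":38,"oxs":61},[27,49,22]],"w":{"arb":12,"jao":{"dn":52,"ti":7},"q":28,"sa":12,"sh":{"bm":51,"nee":41},"vl":{"ni":92,"vo":11}}}
After op 7 (replace /by/1/uu 4): {"by":[{"ayd":92,"djk":20,"kr":58,"tc":50},{"ah":68,"g":97,"lpi":16,"uu":4},{"md":95,"nzz":38,"oxs":61},[27,49,22]],"w":{"arb":12,"jao":{"dn":52,"ti":7},"q":28,"sa":12,"sh":{"bm":51,"nee":41},"vl":{"ni":92,"vo":11}}}
After op 8 (replace /by/0/ayd 52): {"by":[{"ayd":52,"djk":20,"kr":58,"tc":50},{"ah":68,"g":97,"lpi":16,"uu":4},{"md":95,"nzz":38,"oxs":61},[27,49,22]],"w":{"arb":12,"jao":{"dn":52,"ti":7},"q":28,"sa":12,"sh":{"bm":51,"nee":41},"vl":{"ni":92,"vo":11}}}
After op 9 (replace /by/0 66): {"by":[66,{"ah":68,"g":97,"lpi":16,"uu":4},{"md":95,"nzz":38,"oxs":61},[27,49,22]],"w":{"arb":12,"jao":{"dn":52,"ti":7},"q":28,"sa":12,"sh":{"bm":51,"nee":41},"vl":{"ni":92,"vo":11}}}
After op 10 (remove /w/sa): {"by":[66,{"ah":68,"g":97,"lpi":16,"uu":4},{"md":95,"nzz":38,"oxs":61},[27,49,22]],"w":{"arb":12,"jao":{"dn":52,"ti":7},"q":28,"sh":{"bm":51,"nee":41},"vl":{"ni":92,"vo":11}}}
After op 11 (replace /w/sh 66): {"by":[66,{"ah":68,"g":97,"lpi":16,"uu":4},{"md":95,"nzz":38,"oxs":61},[27,49,22]],"w":{"arb":12,"jao":{"dn":52,"ti":7},"q":28,"sh":66,"vl":{"ni":92,"vo":11}}}
After op 12 (remove /by/3/0): {"by":[66,{"ah":68,"g":97,"lpi":16,"uu":4},{"md":95,"nzz":38,"oxs":61},[49,22]],"w":{"arb":12,"jao":{"dn":52,"ti":7},"q":28,"sh":66,"vl":{"ni":92,"vo":11}}}
Value at /by/1/uu: 4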